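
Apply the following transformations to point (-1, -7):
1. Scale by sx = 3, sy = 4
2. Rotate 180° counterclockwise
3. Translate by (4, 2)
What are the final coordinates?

Step 1: Scale → (-3, -28)
Step 2: Rotate 180° → (3, 28)
Step 3: Translate → (7, 30)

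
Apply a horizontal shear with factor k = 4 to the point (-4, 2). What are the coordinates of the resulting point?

Shear matrix for horizontal shear with factor k = 4:
[[1, 4], [0, 1]]
Result: (-4, 2) → (4, 2)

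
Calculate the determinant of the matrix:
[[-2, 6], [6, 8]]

For a 2×2 matrix [[a, b], [c, d]], det = ad - bc
det = (-2)(8) - (6)(6) = -16 - 36 = -52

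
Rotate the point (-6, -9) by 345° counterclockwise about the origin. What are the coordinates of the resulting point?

Rotation matrix for 345°: [[cos 345°, -sin 345°], [sin 345°, cos 345°]] ≈ [[0.965926, 0.258819], [-0.258819, 0.965926]]
[[0.965926, 0.258819], [-0.258819, 0.965926]] × [-6, -9]ᵀ ≈ [-8.1249, -7.1404]ᵀ
Result: (-8.1249, -7.1404)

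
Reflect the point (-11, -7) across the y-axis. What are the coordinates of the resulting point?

Reflection across y-axis: (-11, -7) → (11, -7)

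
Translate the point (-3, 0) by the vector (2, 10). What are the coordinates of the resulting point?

Translation by (2, 10) (homogeneous matrix [[1, 0, 2], [0, 1, 10], [0, 0, 1]]):
x' = -3 + 2 = -1
y' = 0 + 10 = 10
Result: (-1, 10)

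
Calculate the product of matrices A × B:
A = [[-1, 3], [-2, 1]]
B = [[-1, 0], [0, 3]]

Matrix multiplication:
C[0][0] = -1×-1 + 3×0 = 1
C[0][1] = -1×0 + 3×3 = 9
C[1][0] = -2×-1 + 1×0 = 2
C[1][1] = -2×0 + 1×3 = 3
Result: [[1, 9], [2, 3]]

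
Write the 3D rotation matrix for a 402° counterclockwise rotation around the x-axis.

Rotation matrix for counterclockwise 402° around x-axis:
cos(402°) = 0.7431, sin(402°) = 0.6691
Result: [[1, 0, 0], [0, 0.7431, -0.6691], [0, 0.6691, 0.7431]]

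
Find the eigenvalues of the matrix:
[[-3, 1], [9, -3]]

Characteristic equation: det(A - λI) = 0
λ² - (trace)λ + (det) = 0
trace = -3 + -3 = -6, det = (-3)(-3) - (1)(9) = 0
λ² - (-6)λ + (0) = 0
λ = (-6 ± √((-6)² - 4·(0))) / 2 = (-6 ± √36) / 2
Solving: λ = -6, 0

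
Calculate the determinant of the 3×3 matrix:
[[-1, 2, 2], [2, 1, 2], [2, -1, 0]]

Expansion along first row:
det = -1·det([[1,2],[-1,0]]) - 2·det([[2,2],[2,0]]) + 2·det([[2,1],[2,-1]])
    = -1·(1·0 - 2·-1) - 2·(2·0 - 2·2) + 2·(2·-1 - 1·2)
    = -1·2 - 2·-4 + 2·-4
    = -2 + 8 + -8 = -2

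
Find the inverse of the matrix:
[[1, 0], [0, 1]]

For [[a,b],[c,d]], inverse = (1/det)·[[d,-b],[-c,a]]
det = (1)(1) - (0)(0) = 1 - 0 = 1
Inverse = [[1, 0], [0, 1]]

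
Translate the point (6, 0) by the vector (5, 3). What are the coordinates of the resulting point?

Translation by (5, 3) (homogeneous matrix [[1, 0, 5], [0, 1, 3], [0, 0, 1]]):
x' = 6 + 5 = 11
y' = 0 + 3 = 3
Result: (11, 3)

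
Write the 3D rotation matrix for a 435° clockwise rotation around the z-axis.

Rotation matrix for clockwise 435° around z-axis:
A clockwise rotation by 435° is a counterclockwise rotation by -435°.
cos(-435°) = 0.2588, sin(-435°) = -0.9659
Result: [[0.2588, 0.9659, 0], [-0.9659, 0.2588, 0], [0, 0, 1]]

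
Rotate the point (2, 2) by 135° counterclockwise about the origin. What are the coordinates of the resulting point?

Rotation matrix for 135°: [[cos 135°, -sin 135°], [sin 135°, cos 135°]] ≈ [[-0.707107, -0.707107], [0.707107, -0.707107]]
[[-0.707107, -0.707107], [0.707107, -0.707107]] × [2, 2]ᵀ ≈ [-2.8284, 0]ᵀ
Result: (-2.8284, 0)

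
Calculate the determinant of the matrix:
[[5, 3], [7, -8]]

For a 2×2 matrix [[a, b], [c, d]], det = ad - bc
det = (5)(-8) - (3)(7) = -40 - 21 = -61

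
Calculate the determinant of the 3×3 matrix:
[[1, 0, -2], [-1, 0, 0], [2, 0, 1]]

Expansion along first row:
det = 1·det([[0,0],[0,1]]) - 0·det([[-1,0],[2,1]]) + -2·det([[-1,0],[2,0]])
    = 1·(0·1 - 0·0) - 0·(-1·1 - 0·2) + -2·(-1·0 - 0·2)
    = 1·0 - 0·-1 + -2·0
    = 0 + 0 + 0 = 0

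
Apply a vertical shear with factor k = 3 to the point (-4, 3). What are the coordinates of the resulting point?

Shear matrix for vertical shear with factor k = 3:
[[1, 0], [3, 1]]
Result: (-4, 3) → (-4, -9)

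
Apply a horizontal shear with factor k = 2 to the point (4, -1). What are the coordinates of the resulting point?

Shear matrix for horizontal shear with factor k = 2:
[[1, 2], [0, 1]]
Result: (4, -1) → (2, -1)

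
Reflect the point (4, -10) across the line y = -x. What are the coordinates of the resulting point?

Reflection across line y = -x: (4, -10) → (10, -4)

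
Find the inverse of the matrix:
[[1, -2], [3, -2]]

For [[a,b],[c,d]], inverse = (1/det)·[[d,-b],[-c,a]]
det = (1)(-2) - (-2)(3) = -2 - -6 = 4
Inverse = (1/4)·[[-2, 2], [-3, 1]]
= [[-1/2, 1/2], [-3/4, 1/4]]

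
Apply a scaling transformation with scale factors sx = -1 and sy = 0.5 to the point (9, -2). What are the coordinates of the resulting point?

Scaling matrix:
[[-1, 0], [0, 0.50]]
Result: (9 × -1, -2 × 0.5) = (-9, -1)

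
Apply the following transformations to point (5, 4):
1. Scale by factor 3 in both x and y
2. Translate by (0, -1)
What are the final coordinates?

Step 1: Scale (5, 4) by 3 → (15, 12)
Step 2: Translate by (0, -1) → (15, 11)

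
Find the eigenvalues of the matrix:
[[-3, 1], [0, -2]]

Characteristic equation: det(A - λI) = 0
λ² - (trace)λ + (det) = 0
trace = -3 + -2 = -5, det = (-3)(-2) - (1)(0) = 6
λ² - (-5)λ + (6) = 0
λ = (-5 ± √((-5)² - 4·(6))) / 2 = (-5 ± √1) / 2
Solving: λ = -3, -2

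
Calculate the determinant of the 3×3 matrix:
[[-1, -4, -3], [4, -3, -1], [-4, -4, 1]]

Expansion along first row:
det = -1·det([[-3,-1],[-4,1]]) - -4·det([[4,-1],[-4,1]]) + -3·det([[4,-3],[-4,-4]])
    = -1·(-3·1 - -1·-4) - -4·(4·1 - -1·-4) + -3·(4·-4 - -3·-4)
    = -1·-7 - -4·0 + -3·-28
    = 7 + 0 + 84 = 91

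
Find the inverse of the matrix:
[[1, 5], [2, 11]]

For [[a,b],[c,d]], inverse = (1/det)·[[d,-b],[-c,a]]
det = (1)(11) - (5)(2) = 11 - 10 = 1
Inverse = [[11, -5], [-2, 1]]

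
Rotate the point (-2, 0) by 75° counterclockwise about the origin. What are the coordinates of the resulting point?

Rotation matrix for 75°: [[cos 75°, -sin 75°], [sin 75°, cos 75°]] ≈ [[0.258819, -0.965926], [0.965926, 0.258819]]
[[0.258819, -0.965926], [0.965926, 0.258819]] × [-2, 0]ᵀ ≈ [-0.5176, -1.9319]ᵀ
Result: (-0.5176, -1.9319)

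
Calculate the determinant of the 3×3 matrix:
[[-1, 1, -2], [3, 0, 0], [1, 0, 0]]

Expansion along first row:
det = -1·det([[0,0],[0,0]]) - 1·det([[3,0],[1,0]]) + -2·det([[3,0],[1,0]])
    = -1·(0·0 - 0·0) - 1·(3·0 - 0·1) + -2·(3·0 - 0·1)
    = -1·0 - 1·0 + -2·0
    = 0 + 0 + 0 = 0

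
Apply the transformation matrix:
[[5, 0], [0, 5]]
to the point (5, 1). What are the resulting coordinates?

Matrix multiplication:
[[5, 0], [0, 5]] × [5, 1]ᵀ
= [(5)(5) + (0)(1), (0)(5) + (5)(1)]ᵀ
= [25, 5]ᵀ
Result: (25, 5)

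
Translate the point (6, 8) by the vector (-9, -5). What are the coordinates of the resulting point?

Translation by (-9, -5) (homogeneous matrix [[1, 0, -9], [0, 1, -5], [0, 0, 1]]):
x' = 6 + -9 = -3
y' = 8 + -5 = 3
Result: (-3, 3)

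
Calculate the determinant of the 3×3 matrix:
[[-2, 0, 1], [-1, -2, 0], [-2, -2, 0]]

Expansion along first row:
det = -2·det([[-2,0],[-2,0]]) - 0·det([[-1,0],[-2,0]]) + 1·det([[-1,-2],[-2,-2]])
    = -2·(-2·0 - 0·-2) - 0·(-1·0 - 0·-2) + 1·(-1·-2 - -2·-2)
    = -2·0 - 0·0 + 1·-2
    = 0 + 0 + -2 = -2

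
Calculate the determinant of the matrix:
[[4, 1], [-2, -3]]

For a 2×2 matrix [[a, b], [c, d]], det = ad - bc
det = (4)(-3) - (1)(-2) = -12 - -2 = -10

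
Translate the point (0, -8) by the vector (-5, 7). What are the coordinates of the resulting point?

Translation by (-5, 7) (homogeneous matrix [[1, 0, -5], [0, 1, 7], [0, 0, 1]]):
x' = 0 + -5 = -5
y' = -8 + 7 = -1
Result: (-5, -1)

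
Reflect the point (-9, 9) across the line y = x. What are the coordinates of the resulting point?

Reflection across line y = x: (-9, 9) → (9, -9)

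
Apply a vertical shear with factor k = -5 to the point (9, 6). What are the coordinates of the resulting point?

Shear matrix for vertical shear with factor k = -5:
[[1, 0], [-5, 1]]
Result: (9, 6) → (9, -39)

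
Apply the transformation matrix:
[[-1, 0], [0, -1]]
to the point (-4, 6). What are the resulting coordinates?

Matrix multiplication:
[[-1, 0], [0, -1]] × [-4, 6]ᵀ
= [(-1)(-4) + (0)(6), (0)(-4) + (-1)(6)]ᵀ
= [4, -6]ᵀ
Result: (4, -6)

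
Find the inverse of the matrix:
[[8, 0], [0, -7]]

For [[a,b],[c,d]], inverse = (1/det)·[[d,-b],[-c,a]]
det = (8)(-7) - (0)(0) = -56 - 0 = -56
Inverse = (1/-56)·[[-7, 0], [0, 8]]
= [[1/8, 0], [0, -1/7]]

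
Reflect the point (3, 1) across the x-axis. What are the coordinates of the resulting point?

Reflection across x-axis: (3, 1) → (3, -1)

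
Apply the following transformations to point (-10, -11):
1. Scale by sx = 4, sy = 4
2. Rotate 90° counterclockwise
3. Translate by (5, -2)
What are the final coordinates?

Step 1: Scale → (-40, -44)
Step 2: Rotate 90° → (44, -40)
Step 3: Translate → (49, -42)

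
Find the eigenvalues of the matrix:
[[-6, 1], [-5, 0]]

Characteristic equation: det(A - λI) = 0
λ² - (trace)λ + (det) = 0
trace = -6 + 0 = -6, det = (-6)(0) - (1)(-5) = 5
λ² - (-6)λ + (5) = 0
λ = (-6 ± √((-6)² - 4·(5))) / 2 = (-6 ± √16) / 2
Solving: λ = -5, -1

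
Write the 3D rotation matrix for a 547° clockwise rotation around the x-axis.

Rotation matrix for clockwise 547° around x-axis:
A clockwise rotation by 547° is a counterclockwise rotation by -547°.
cos(-547°) = -0.9925, sin(-547°) = 0.1219
Result: [[1, 0, 0], [0, -0.9925, -0.1219], [0, 0.1219, -0.9925]]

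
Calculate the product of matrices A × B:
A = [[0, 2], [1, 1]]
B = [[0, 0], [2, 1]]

Matrix multiplication:
C[0][0] = 0×0 + 2×2 = 4
C[0][1] = 0×0 + 2×1 = 2
C[1][0] = 1×0 + 1×2 = 2
C[1][1] = 1×0 + 1×1 = 1
Result: [[4, 2], [2, 1]]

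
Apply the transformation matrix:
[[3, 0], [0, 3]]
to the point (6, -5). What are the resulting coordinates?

Matrix multiplication:
[[3, 0], [0, 3]] × [6, -5]ᵀ
= [(3)(6) + (0)(-5), (0)(6) + (3)(-5)]ᵀ
= [18, -15]ᵀ
Result: (18, -15)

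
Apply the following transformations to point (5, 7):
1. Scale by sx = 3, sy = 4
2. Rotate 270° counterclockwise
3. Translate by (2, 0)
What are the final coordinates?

Step 1: Scale → (15, 28)
Step 2: Rotate 270° → (28, -15)
Step 3: Translate → (30, -15)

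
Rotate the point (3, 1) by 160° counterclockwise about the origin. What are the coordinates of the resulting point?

Rotation matrix for 160°: [[cos 160°, -sin 160°], [sin 160°, cos 160°]] ≈ [[-0.939693, -0.342020], [0.342020, -0.939693]]
[[-0.939693, -0.342020], [0.342020, -0.939693]] × [3, 1]ᵀ ≈ [-3.1611, 0.0864]ᵀ
Result: (-3.1611, 0.0864)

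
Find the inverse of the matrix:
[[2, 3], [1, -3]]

For [[a,b],[c,d]], inverse = (1/det)·[[d,-b],[-c,a]]
det = (2)(-3) - (3)(1) = -6 - 3 = -9
Inverse = (1/-9)·[[-3, -3], [-1, 2]]
= [[1/3, 1/3], [1/9, -2/9]]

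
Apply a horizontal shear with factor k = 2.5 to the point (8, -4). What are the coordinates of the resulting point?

Shear matrix for horizontal shear with factor k = 2.5:
[[1, 2.50], [0, 1]]
Result: (8, -4) → (-2, -4)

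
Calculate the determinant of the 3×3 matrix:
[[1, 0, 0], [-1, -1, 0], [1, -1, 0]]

Expansion along first row:
det = 1·det([[-1,0],[-1,0]]) - 0·det([[-1,0],[1,0]]) + 0·det([[-1,-1],[1,-1]])
    = 1·(-1·0 - 0·-1) - 0·(-1·0 - 0·1) + 0·(-1·-1 - -1·1)
    = 1·0 - 0·0 + 0·2
    = 0 + 0 + 0 = 0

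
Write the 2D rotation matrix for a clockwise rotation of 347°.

Rotation matrix formula: [[cos θ, -sin θ], [sin θ, cos θ]]
A clockwise rotation by 347° is equivalent to a counterclockwise rotation by -347°.
For θ = -347°:
cos(-347°) = 0.9744
sin(-347°) = 0.2250
Result: [[0.9744, -0.2250], [0.2250, 0.9744]]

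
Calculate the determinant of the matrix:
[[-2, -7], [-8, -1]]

For a 2×2 matrix [[a, b], [c, d]], det = ad - bc
det = (-2)(-1) - (-7)(-8) = 2 - 56 = -54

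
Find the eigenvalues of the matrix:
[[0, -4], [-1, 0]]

Characteristic equation: det(A - λI) = 0
λ² - (trace)λ + (det) = 0
trace = 0 + 0 = 0, det = (0)(0) - (-4)(-1) = -4
λ² - (0)λ + (-4) = 0
λ = (0 ± √((0)² - 4·(-4))) / 2 = (0 ± √16) / 2
Solving: λ = -2, 2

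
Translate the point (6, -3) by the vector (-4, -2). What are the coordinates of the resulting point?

Translation by (-4, -2) (homogeneous matrix [[1, 0, -4], [0, 1, -2], [0, 0, 1]]):
x' = 6 + -4 = 2
y' = -3 + -2 = -5
Result: (2, -5)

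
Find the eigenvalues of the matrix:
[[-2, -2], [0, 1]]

Characteristic equation: det(A - λI) = 0
λ² - (trace)λ + (det) = 0
trace = -2 + 1 = -1, det = (-2)(1) - (-2)(0) = -2
λ² - (-1)λ + (-2) = 0
λ = (-1 ± √((-1)² - 4·(-2))) / 2 = (-1 ± √9) / 2
Solving: λ = -2, 1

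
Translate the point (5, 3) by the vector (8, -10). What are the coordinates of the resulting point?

Translation by (8, -10) (homogeneous matrix [[1, 0, 8], [0, 1, -10], [0, 0, 1]]):
x' = 5 + 8 = 13
y' = 3 + -10 = -7
Result: (13, -7)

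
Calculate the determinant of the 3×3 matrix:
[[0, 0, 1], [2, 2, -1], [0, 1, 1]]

Expansion along first row:
det = 0·det([[2,-1],[1,1]]) - 0·det([[2,-1],[0,1]]) + 1·det([[2,2],[0,1]])
    = 0·(2·1 - -1·1) - 0·(2·1 - -1·0) + 1·(2·1 - 2·0)
    = 0·3 - 0·2 + 1·2
    = 0 + 0 + 2 = 2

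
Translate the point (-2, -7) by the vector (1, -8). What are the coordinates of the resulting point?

Translation by (1, -8) (homogeneous matrix [[1, 0, 1], [0, 1, -8], [0, 0, 1]]):
x' = -2 + 1 = -1
y' = -7 + -8 = -15
Result: (-1, -15)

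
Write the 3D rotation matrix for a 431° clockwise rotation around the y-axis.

Rotation matrix for clockwise 431° around y-axis:
A clockwise rotation by 431° is a counterclockwise rotation by -431°.
cos(-431°) = 0.3256, sin(-431°) = -0.9455
Result: [[0.3256, 0, -0.9455], [0, 1, 0], [0.9455, 0, 0.3256]]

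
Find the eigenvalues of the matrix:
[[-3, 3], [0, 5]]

Characteristic equation: det(A - λI) = 0
λ² - (trace)λ + (det) = 0
trace = -3 + 5 = 2, det = (-3)(5) - (3)(0) = -15
λ² - (2)λ + (-15) = 0
λ = (2 ± √((2)² - 4·(-15))) / 2 = (2 ± √64) / 2
Solving: λ = -3, 5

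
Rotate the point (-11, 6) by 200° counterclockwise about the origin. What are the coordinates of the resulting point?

Rotation matrix for 200°: [[cos 200°, -sin 200°], [sin 200°, cos 200°]] ≈ [[-0.939693, 0.342020], [-0.342020, -0.939693]]
[[-0.939693, 0.342020], [-0.342020, -0.939693]] × [-11, 6]ᵀ ≈ [12.3887, -1.8759]ᵀ
Result: (12.3887, -1.8759)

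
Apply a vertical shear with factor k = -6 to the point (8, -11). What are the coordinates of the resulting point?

Shear matrix for vertical shear with factor k = -6:
[[1, 0], [-6, 1]]
Result: (8, -11) → (8, -59)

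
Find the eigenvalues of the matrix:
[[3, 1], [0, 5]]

Characteristic equation: det(A - λI) = 0
λ² - (trace)λ + (det) = 0
trace = 3 + 5 = 8, det = (3)(5) - (1)(0) = 15
λ² - (8)λ + (15) = 0
λ = (8 ± √((8)² - 4·(15))) / 2 = (8 ± √4) / 2
Solving: λ = 3, 5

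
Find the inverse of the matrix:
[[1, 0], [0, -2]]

For [[a,b],[c,d]], inverse = (1/det)·[[d,-b],[-c,a]]
det = (1)(-2) - (0)(0) = -2 - 0 = -2
Inverse = (1/-2)·[[-2, 0], [0, 1]]
= [[1, 0], [0, -1/2]]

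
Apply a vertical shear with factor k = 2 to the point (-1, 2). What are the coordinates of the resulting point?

Shear matrix for vertical shear with factor k = 2:
[[1, 0], [2, 1]]
Result: (-1, 2) → (-1, 0)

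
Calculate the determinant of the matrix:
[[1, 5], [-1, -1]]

For a 2×2 matrix [[a, b], [c, d]], det = ad - bc
det = (1)(-1) - (5)(-1) = -1 - -5 = 4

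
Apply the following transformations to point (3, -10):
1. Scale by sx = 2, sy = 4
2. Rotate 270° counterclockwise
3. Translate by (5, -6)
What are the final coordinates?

Step 1: Scale → (6, -40)
Step 2: Rotate 270° → (-40, -6)
Step 3: Translate → (-35, -12)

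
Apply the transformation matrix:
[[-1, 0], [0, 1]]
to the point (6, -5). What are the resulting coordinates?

Matrix multiplication:
[[-1, 0], [0, 1]] × [6, -5]ᵀ
= [(-1)(6) + (0)(-5), (0)(6) + (1)(-5)]ᵀ
= [-6, -5]ᵀ
Result: (-6, -5)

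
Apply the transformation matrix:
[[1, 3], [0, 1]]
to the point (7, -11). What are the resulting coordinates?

Matrix multiplication:
[[1, 3], [0, 1]] × [7, -11]ᵀ
= [(1)(7) + (3)(-11), (0)(7) + (1)(-11)]ᵀ
= [-26, -11]ᵀ
Result: (-26, -11)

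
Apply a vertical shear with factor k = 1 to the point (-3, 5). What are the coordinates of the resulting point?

Shear matrix for vertical shear with factor k = 1:
[[1, 0], [1, 1]]
Result: (-3, 5) → (-3, 2)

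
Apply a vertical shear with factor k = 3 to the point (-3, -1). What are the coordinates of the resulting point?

Shear matrix for vertical shear with factor k = 3:
[[1, 0], [3, 1]]
Result: (-3, -1) → (-3, -10)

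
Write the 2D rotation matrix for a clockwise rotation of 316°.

Rotation matrix formula: [[cos θ, -sin θ], [sin θ, cos θ]]
A clockwise rotation by 316° is equivalent to a counterclockwise rotation by -316°.
For θ = -316°:
cos(-316°) = 0.7193
sin(-316°) = 0.6947
Result: [[0.7193, -0.6947], [0.6947, 0.7193]]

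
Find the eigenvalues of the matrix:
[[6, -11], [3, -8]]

Characteristic equation: det(A - λI) = 0
λ² - (trace)λ + (det) = 0
trace = 6 + -8 = -2, det = (6)(-8) - (-11)(3) = -15
λ² - (-2)λ + (-15) = 0
λ = (-2 ± √((-2)² - 4·(-15))) / 2 = (-2 ± √64) / 2
Solving: λ = -5, 3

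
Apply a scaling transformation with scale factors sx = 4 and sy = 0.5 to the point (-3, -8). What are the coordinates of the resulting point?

Scaling matrix:
[[4, 0], [0, 0.50]]
Result: (-3 × 4, -8 × 0.5) = (-12, -4)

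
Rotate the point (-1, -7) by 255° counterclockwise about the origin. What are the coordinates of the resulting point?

Rotation matrix for 255°: [[cos 255°, -sin 255°], [sin 255°, cos 255°]] ≈ [[-0.258819, 0.965926], [-0.965926, -0.258819]]
[[-0.258819, 0.965926], [-0.965926, -0.258819]] × [-1, -7]ᵀ ≈ [-6.5027, 2.7777]ᵀ
Result: (-6.5027, 2.7777)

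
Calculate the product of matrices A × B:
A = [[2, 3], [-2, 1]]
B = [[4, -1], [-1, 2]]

Matrix multiplication:
C[0][0] = 2×4 + 3×-1 = 5
C[0][1] = 2×-1 + 3×2 = 4
C[1][0] = -2×4 + 1×-1 = -9
C[1][1] = -2×-1 + 1×2 = 4
Result: [[5, 4], [-9, 4]]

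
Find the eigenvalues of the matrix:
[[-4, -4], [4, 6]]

Characteristic equation: det(A - λI) = 0
λ² - (trace)λ + (det) = 0
trace = -4 + 6 = 2, det = (-4)(6) - (-4)(4) = -8
λ² - (2)λ + (-8) = 0
λ = (2 ± √((2)² - 4·(-8))) / 2 = (2 ± √36) / 2
Solving: λ = -2, 4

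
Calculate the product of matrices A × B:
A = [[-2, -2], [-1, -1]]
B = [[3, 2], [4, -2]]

Matrix multiplication:
C[0][0] = -2×3 + -2×4 = -14
C[0][1] = -2×2 + -2×-2 = 0
C[1][0] = -1×3 + -1×4 = -7
C[1][1] = -1×2 + -1×-2 = 0
Result: [[-14, 0], [-7, 0]]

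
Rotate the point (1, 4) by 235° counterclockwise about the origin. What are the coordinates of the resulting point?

Rotation matrix for 235°: [[cos 235°, -sin 235°], [sin 235°, cos 235°]] ≈ [[-0.573576, 0.819152], [-0.819152, -0.573576]]
[[-0.573576, 0.819152], [-0.819152, -0.573576]] × [1, 4]ᵀ ≈ [2.7030, -3.1135]ᵀ
Result: (2.7030, -3.1135)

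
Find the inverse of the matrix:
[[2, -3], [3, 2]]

For [[a,b],[c,d]], inverse = (1/det)·[[d,-b],[-c,a]]
det = (2)(2) - (-3)(3) = 4 - -9 = 13
Inverse = (1/13)·[[2, 3], [-3, 2]]
= [[2/13, 3/13], [-3/13, 2/13]]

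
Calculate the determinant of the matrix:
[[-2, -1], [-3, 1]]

For a 2×2 matrix [[a, b], [c, d]], det = ad - bc
det = (-2)(1) - (-1)(-3) = -2 - 3 = -5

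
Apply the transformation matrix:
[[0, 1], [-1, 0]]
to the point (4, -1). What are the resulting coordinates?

Matrix multiplication:
[[0, 1], [-1, 0]] × [4, -1]ᵀ
= [(0)(4) + (1)(-1), (-1)(4) + (0)(-1)]ᵀ
= [-1, -4]ᵀ
Result: (-1, -4)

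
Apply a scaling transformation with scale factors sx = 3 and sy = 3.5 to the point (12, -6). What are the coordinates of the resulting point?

Scaling matrix:
[[3, 0], [0, 3.50]]
Result: (12 × 3, -6 × 3.5) = (36, -21)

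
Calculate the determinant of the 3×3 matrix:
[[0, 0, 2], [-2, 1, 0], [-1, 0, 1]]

Expansion along first row:
det = 0·det([[1,0],[0,1]]) - 0·det([[-2,0],[-1,1]]) + 2·det([[-2,1],[-1,0]])
    = 0·(1·1 - 0·0) - 0·(-2·1 - 0·-1) + 2·(-2·0 - 1·-1)
    = 0·1 - 0·-2 + 2·1
    = 0 + 0 + 2 = 2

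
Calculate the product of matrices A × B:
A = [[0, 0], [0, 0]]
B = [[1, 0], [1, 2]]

Matrix multiplication:
C[0][0] = 0×1 + 0×1 = 0
C[0][1] = 0×0 + 0×2 = 0
C[1][0] = 0×1 + 0×1 = 0
C[1][1] = 0×0 + 0×2 = 0
Result: [[0, 0], [0, 0]]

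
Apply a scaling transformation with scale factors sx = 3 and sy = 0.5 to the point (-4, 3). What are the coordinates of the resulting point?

Scaling matrix:
[[3, 0], [0, 0.50]]
Result: (-4 × 3, 3 × 0.5) = (-12, 1.5)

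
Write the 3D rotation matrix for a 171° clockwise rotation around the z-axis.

Rotation matrix for clockwise 171° around z-axis:
A clockwise rotation by 171° is a counterclockwise rotation by -171°.
cos(-171°) = -0.9877, sin(-171°) = -0.1564
Result: [[-0.9877, 0.1564, 0], [-0.1564, -0.9877, 0], [0, 0, 1]]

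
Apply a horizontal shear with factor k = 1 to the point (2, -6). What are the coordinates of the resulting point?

Shear matrix for horizontal shear with factor k = 1:
[[1, 1], [0, 1]]
Result: (2, -6) → (-4, -6)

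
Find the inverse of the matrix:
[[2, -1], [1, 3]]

For [[a,b],[c,d]], inverse = (1/det)·[[d,-b],[-c,a]]
det = (2)(3) - (-1)(1) = 6 - -1 = 7
Inverse = (1/7)·[[3, 1], [-1, 2]]
= [[3/7, 1/7], [-1/7, 2/7]]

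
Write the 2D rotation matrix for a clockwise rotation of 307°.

Rotation matrix formula: [[cos θ, -sin θ], [sin θ, cos θ]]
A clockwise rotation by 307° is equivalent to a counterclockwise rotation by -307°.
For θ = -307°:
cos(-307°) = 0.6018
sin(-307°) = 0.7986
Result: [[0.6018, -0.7986], [0.7986, 0.6018]]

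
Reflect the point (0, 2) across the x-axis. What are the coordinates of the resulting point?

Reflection across x-axis: (0, 2) → (0, -2)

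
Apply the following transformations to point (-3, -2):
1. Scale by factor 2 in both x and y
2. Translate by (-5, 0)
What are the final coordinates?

Step 1: Scale (-3, -2) by 2 → (-6, -4)
Step 2: Translate by (-5, 0) → (-11, -4)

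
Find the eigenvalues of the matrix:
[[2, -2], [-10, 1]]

Characteristic equation: det(A - λI) = 0
λ² - (trace)λ + (det) = 0
trace = 2 + 1 = 3, det = (2)(1) - (-2)(-10) = -18
λ² - (3)λ + (-18) = 0
λ = (3 ± √((3)² - 4·(-18))) / 2 = (3 ± √81) / 2
Solving: λ = -3, 6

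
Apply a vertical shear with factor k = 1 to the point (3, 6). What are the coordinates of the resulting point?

Shear matrix for vertical shear with factor k = 1:
[[1, 0], [1, 1]]
Result: (3, 6) → (3, 9)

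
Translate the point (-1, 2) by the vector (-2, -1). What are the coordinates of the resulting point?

Translation by (-2, -1) (homogeneous matrix [[1, 0, -2], [0, 1, -1], [0, 0, 1]]):
x' = -1 + -2 = -3
y' = 2 + -1 = 1
Result: (-3, 1)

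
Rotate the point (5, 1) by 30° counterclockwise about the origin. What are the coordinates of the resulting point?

Rotation matrix for 30°: [[cos 30°, -sin 30°], [sin 30°, cos 30°]] ≈ [[0.866025, -0.500000], [0.500000, 0.866025]]
[[0.866025, -0.500000], [0.500000, 0.866025]] × [5, 1]ᵀ ≈ [3.8301, 3.3660]ᵀ
Result: (3.8301, 3.3660)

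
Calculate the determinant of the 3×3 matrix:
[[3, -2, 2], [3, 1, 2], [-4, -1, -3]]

Expansion along first row:
det = 3·det([[1,2],[-1,-3]]) - -2·det([[3,2],[-4,-3]]) + 2·det([[3,1],[-4,-1]])
    = 3·(1·-3 - 2·-1) - -2·(3·-3 - 2·-4) + 2·(3·-1 - 1·-4)
    = 3·-1 - -2·-1 + 2·1
    = -3 + -2 + 2 = -3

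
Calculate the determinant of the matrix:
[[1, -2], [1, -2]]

For a 2×2 matrix [[a, b], [c, d]], det = ad - bc
det = (1)(-2) - (-2)(1) = -2 - -2 = 0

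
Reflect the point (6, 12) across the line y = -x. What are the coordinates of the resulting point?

Reflection across line y = -x: (6, 12) → (-12, -6)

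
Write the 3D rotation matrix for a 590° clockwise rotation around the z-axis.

Rotation matrix for clockwise 590° around z-axis:
A clockwise rotation by 590° is a counterclockwise rotation by -590°.
cos(-590°) = -0.6428, sin(-590°) = 0.7660
Result: [[-0.6428, -0.7660, 0], [0.7660, -0.6428, 0], [0, 0, 1]]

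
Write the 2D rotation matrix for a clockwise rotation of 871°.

Rotation matrix formula: [[cos θ, -sin θ], [sin θ, cos θ]]
A clockwise rotation by 871° is equivalent to a counterclockwise rotation by -871°.
For θ = -871°:
cos(-871°) = -0.8746
sin(-871°) = -0.4848
Result: [[-0.8746, 0.4848], [-0.4848, -0.8746]]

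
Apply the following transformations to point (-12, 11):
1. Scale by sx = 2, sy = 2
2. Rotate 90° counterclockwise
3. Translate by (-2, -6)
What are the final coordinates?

Step 1: Scale → (-24, 22)
Step 2: Rotate 90° → (-22, -24)
Step 3: Translate → (-24, -30)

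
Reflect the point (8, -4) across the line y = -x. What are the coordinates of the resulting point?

Reflection across line y = -x: (8, -4) → (4, -8)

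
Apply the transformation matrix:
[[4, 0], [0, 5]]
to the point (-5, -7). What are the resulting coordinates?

Matrix multiplication:
[[4, 0], [0, 5]] × [-5, -7]ᵀ
= [(4)(-5) + (0)(-7), (0)(-5) + (5)(-7)]ᵀ
= [-20, -35]ᵀ
Result: (-20, -35)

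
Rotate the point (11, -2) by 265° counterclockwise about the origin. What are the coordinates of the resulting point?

Rotation matrix for 265°: [[cos 265°, -sin 265°], [sin 265°, cos 265°]] ≈ [[-0.087156, 0.996195], [-0.996195, -0.087156]]
[[-0.087156, 0.996195], [-0.996195, -0.087156]] × [11, -2]ᵀ ≈ [-2.9511, -10.7838]ᵀ
Result: (-2.9511, -10.7838)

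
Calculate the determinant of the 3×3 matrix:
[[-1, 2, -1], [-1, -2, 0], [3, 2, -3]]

Expansion along first row:
det = -1·det([[-2,0],[2,-3]]) - 2·det([[-1,0],[3,-3]]) + -1·det([[-1,-2],[3,2]])
    = -1·(-2·-3 - 0·2) - 2·(-1·-3 - 0·3) + -1·(-1·2 - -2·3)
    = -1·6 - 2·3 + -1·4
    = -6 + -6 + -4 = -16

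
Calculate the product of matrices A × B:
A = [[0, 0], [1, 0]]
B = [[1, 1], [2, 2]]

Matrix multiplication:
C[0][0] = 0×1 + 0×2 = 0
C[0][1] = 0×1 + 0×2 = 0
C[1][0] = 1×1 + 0×2 = 1
C[1][1] = 1×1 + 0×2 = 1
Result: [[0, 0], [1, 1]]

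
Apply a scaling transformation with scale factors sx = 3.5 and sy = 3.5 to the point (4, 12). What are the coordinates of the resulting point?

Scaling matrix:
[[3.50, 0], [0, 3.50]]
Result: (4 × 3.5, 12 × 3.5) = (14, 42)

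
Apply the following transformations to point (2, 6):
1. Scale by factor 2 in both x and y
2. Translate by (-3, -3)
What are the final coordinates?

Step 1: Scale (2, 6) by 2 → (4, 12)
Step 2: Translate by (-3, -3) → (1, 9)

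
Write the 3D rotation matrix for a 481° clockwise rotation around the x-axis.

Rotation matrix for clockwise 481° around x-axis:
A clockwise rotation by 481° is a counterclockwise rotation by -481°.
cos(-481°) = -0.5150, sin(-481°) = -0.8572
Result: [[1, 0, 0], [0, -0.5150, 0.8572], [0, -0.8572, -0.5150]]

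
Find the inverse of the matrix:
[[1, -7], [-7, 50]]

For [[a,b],[c,d]], inverse = (1/det)·[[d,-b],[-c,a]]
det = (1)(50) - (-7)(-7) = 50 - 49 = 1
Inverse = [[50, 7], [7, 1]]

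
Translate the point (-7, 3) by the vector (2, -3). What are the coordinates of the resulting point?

Translation by (2, -3) (homogeneous matrix [[1, 0, 2], [0, 1, -3], [0, 0, 1]]):
x' = -7 + 2 = -5
y' = 3 + -3 = 0
Result: (-5, 0)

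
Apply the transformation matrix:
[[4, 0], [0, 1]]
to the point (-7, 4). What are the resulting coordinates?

Matrix multiplication:
[[4, 0], [0, 1]] × [-7, 4]ᵀ
= [(4)(-7) + (0)(4), (0)(-7) + (1)(4)]ᵀ
= [-28, 4]ᵀ
Result: (-28, 4)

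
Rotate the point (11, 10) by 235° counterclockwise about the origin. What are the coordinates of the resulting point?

Rotation matrix for 235°: [[cos 235°, -sin 235°], [sin 235°, cos 235°]] ≈ [[-0.573576, 0.819152], [-0.819152, -0.573576]]
[[-0.573576, 0.819152], [-0.819152, -0.573576]] × [11, 10]ᵀ ≈ [1.8822, -14.7464]ᵀ
Result: (1.8822, -14.7464)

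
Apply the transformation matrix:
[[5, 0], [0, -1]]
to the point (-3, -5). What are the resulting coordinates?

Matrix multiplication:
[[5, 0], [0, -1]] × [-3, -5]ᵀ
= [(5)(-3) + (0)(-5), (0)(-3) + (-1)(-5)]ᵀ
= [-15, 5]ᵀ
Result: (-15, 5)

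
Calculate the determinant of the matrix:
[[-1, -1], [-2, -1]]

For a 2×2 matrix [[a, b], [c, d]], det = ad - bc
det = (-1)(-1) - (-1)(-2) = 1 - 2 = -1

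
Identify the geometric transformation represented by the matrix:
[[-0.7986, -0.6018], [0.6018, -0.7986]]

This matrix represents: rotation by 143° counterclockwise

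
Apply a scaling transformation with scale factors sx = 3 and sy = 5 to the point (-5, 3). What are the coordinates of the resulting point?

Scaling matrix:
[[3, 0], [0, 5]]
Result: (-5 × 3, 3 × 5) = (-15, 15)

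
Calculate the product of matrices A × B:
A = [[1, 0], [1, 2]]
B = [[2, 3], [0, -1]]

Matrix multiplication:
C[0][0] = 1×2 + 0×0 = 2
C[0][1] = 1×3 + 0×-1 = 3
C[1][0] = 1×2 + 2×0 = 2
C[1][1] = 1×3 + 2×-1 = 1
Result: [[2, 3], [2, 1]]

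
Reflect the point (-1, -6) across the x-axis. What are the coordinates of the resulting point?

Reflection across x-axis: (-1, -6) → (-1, 6)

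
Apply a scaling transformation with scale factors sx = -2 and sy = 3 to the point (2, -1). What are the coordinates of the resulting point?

Scaling matrix:
[[-2, 0], [0, 3]]
Result: (2 × -2, -1 × 3) = (-4, -3)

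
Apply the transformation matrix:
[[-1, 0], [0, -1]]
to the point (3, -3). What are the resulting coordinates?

Matrix multiplication:
[[-1, 0], [0, -1]] × [3, -3]ᵀ
= [(-1)(3) + (0)(-3), (0)(3) + (-1)(-3)]ᵀ
= [-3, 3]ᵀ
Result: (-3, 3)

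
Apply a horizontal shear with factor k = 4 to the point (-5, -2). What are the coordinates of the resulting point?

Shear matrix for horizontal shear with factor k = 4:
[[1, 4], [0, 1]]
Result: (-5, -2) → (-13, -2)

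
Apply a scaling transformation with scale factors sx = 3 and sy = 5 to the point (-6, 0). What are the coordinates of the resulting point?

Scaling matrix:
[[3, 0], [0, 5]]
Result: (-6 × 3, 0 × 5) = (-18, 0)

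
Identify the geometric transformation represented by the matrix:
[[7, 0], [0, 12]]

This matrix represents: non-uniform scaling by sx = 7, sy = 12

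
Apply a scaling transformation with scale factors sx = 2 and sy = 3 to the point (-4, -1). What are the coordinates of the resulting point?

Scaling matrix:
[[2, 0], [0, 3]]
Result: (-4 × 2, -1 × 3) = (-8, -3)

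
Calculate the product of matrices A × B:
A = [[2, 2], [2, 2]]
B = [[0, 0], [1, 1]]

Matrix multiplication:
C[0][0] = 2×0 + 2×1 = 2
C[0][1] = 2×0 + 2×1 = 2
C[1][0] = 2×0 + 2×1 = 2
C[1][1] = 2×0 + 2×1 = 2
Result: [[2, 2], [2, 2]]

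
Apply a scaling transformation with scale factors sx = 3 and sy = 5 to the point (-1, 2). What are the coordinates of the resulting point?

Scaling matrix:
[[3, 0], [0, 5]]
Result: (-1 × 3, 2 × 5) = (-3, 10)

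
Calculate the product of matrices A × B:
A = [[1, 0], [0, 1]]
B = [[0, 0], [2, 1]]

Matrix multiplication:
C[0][0] = 1×0 + 0×2 = 0
C[0][1] = 1×0 + 0×1 = 0
C[1][0] = 0×0 + 1×2 = 2
C[1][1] = 0×0 + 1×1 = 1
Result: [[0, 0], [2, 1]]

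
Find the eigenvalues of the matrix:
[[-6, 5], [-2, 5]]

Characteristic equation: det(A - λI) = 0
λ² - (trace)λ + (det) = 0
trace = -6 + 5 = -1, det = (-6)(5) - (5)(-2) = -20
λ² - (-1)λ + (-20) = 0
λ = (-1 ± √((-1)² - 4·(-20))) / 2 = (-1 ± √81) / 2
Solving: λ = -5, 4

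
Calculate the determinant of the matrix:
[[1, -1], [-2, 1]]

For a 2×2 matrix [[a, b], [c, d]], det = ad - bc
det = (1)(1) - (-1)(-2) = 1 - 2 = -1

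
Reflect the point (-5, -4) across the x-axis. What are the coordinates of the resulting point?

Reflection across x-axis: (-5, -4) → (-5, 4)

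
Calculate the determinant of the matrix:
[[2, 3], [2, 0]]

For a 2×2 matrix [[a, b], [c, d]], det = ad - bc
det = (2)(0) - (3)(2) = 0 - 6 = -6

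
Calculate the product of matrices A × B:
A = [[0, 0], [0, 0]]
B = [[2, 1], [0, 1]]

Matrix multiplication:
C[0][0] = 0×2 + 0×0 = 0
C[0][1] = 0×1 + 0×1 = 0
C[1][0] = 0×2 + 0×0 = 0
C[1][1] = 0×1 + 0×1 = 0
Result: [[0, 0], [0, 0]]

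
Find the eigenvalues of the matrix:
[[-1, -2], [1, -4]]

Characteristic equation: det(A - λI) = 0
λ² - (trace)λ + (det) = 0
trace = -1 + -4 = -5, det = (-1)(-4) - (-2)(1) = 6
λ² - (-5)λ + (6) = 0
λ = (-5 ± √((-5)² - 4·(6))) / 2 = (-5 ± √1) / 2
Solving: λ = -3, -2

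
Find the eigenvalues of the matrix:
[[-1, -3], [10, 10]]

Characteristic equation: det(A - λI) = 0
λ² - (trace)λ + (det) = 0
trace = -1 + 10 = 9, det = (-1)(10) - (-3)(10) = 20
λ² - (9)λ + (20) = 0
λ = (9 ± √((9)² - 4·(20))) / 2 = (9 ± √1) / 2
Solving: λ = 4, 5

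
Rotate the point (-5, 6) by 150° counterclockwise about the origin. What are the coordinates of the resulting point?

Rotation matrix for 150°: [[cos 150°, -sin 150°], [sin 150°, cos 150°]] ≈ [[-0.866025, -0.500000], [0.500000, -0.866025]]
[[-0.866025, -0.500000], [0.500000, -0.866025]] × [-5, 6]ᵀ ≈ [1.3301, -7.6962]ᵀ
Result: (1.3301, -7.6962)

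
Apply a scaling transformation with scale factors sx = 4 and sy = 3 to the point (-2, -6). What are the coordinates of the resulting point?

Scaling matrix:
[[4, 0], [0, 3]]
Result: (-2 × 4, -6 × 3) = (-8, -18)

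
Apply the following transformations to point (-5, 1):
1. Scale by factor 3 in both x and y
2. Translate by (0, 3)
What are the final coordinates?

Step 1: Scale (-5, 1) by 3 → (-15, 3)
Step 2: Translate by (0, 3) → (-15, 6)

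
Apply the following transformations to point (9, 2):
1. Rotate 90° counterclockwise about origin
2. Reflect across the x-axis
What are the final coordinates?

Step 1: Rotate 90° → (-2, 9)
Step 2: Reflect across x-axis → (-2, -9)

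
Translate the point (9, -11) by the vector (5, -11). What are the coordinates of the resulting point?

Translation by (5, -11) (homogeneous matrix [[1, 0, 5], [0, 1, -11], [0, 0, 1]]):
x' = 9 + 5 = 14
y' = -11 + -11 = -22
Result: (14, -22)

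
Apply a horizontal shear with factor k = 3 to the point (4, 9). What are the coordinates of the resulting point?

Shear matrix for horizontal shear with factor k = 3:
[[1, 3], [0, 1]]
Result: (4, 9) → (31, 9)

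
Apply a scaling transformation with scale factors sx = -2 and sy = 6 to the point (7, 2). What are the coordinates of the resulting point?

Scaling matrix:
[[-2, 0], [0, 6]]
Result: (7 × -2, 2 × 6) = (-14, 12)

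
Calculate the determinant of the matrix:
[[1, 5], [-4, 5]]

For a 2×2 matrix [[a, b], [c, d]], det = ad - bc
det = (1)(5) - (5)(-4) = 5 - -20 = 25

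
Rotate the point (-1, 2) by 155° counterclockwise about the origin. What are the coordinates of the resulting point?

Rotation matrix for 155°: [[cos 155°, -sin 155°], [sin 155°, cos 155°]] ≈ [[-0.906308, -0.422618], [0.422618, -0.906308]]
[[-0.906308, -0.422618], [0.422618, -0.906308]] × [-1, 2]ᵀ ≈ [0.0611, -2.2352]ᵀ
Result: (0.0611, -2.2352)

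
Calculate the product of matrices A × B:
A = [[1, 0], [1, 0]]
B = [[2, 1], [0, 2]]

Matrix multiplication:
C[0][0] = 1×2 + 0×0 = 2
C[0][1] = 1×1 + 0×2 = 1
C[1][0] = 1×2 + 0×0 = 2
C[1][1] = 1×1 + 0×2 = 1
Result: [[2, 1], [2, 1]]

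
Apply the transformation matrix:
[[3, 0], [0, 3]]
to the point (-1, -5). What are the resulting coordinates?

Matrix multiplication:
[[3, 0], [0, 3]] × [-1, -5]ᵀ
= [(3)(-1) + (0)(-5), (0)(-1) + (3)(-5)]ᵀ
= [-3, -15]ᵀ
Result: (-3, -15)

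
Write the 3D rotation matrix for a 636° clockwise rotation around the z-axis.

Rotation matrix for clockwise 636° around z-axis:
A clockwise rotation by 636° is a counterclockwise rotation by -636°.
cos(-636°) = 0.1045, sin(-636°) = 0.9945
Result: [[0.1045, -0.9945, 0], [0.9945, 0.1045, 0], [0, 0, 1]]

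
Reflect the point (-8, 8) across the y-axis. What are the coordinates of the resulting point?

Reflection across y-axis: (-8, 8) → (8, 8)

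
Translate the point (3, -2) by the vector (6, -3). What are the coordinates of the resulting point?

Translation by (6, -3) (homogeneous matrix [[1, 0, 6], [0, 1, -3], [0, 0, 1]]):
x' = 3 + 6 = 9
y' = -2 + -3 = -5
Result: (9, -5)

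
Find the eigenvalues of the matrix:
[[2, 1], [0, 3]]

Characteristic equation: det(A - λI) = 0
λ² - (trace)λ + (det) = 0
trace = 2 + 3 = 5, det = (2)(3) - (1)(0) = 6
λ² - (5)λ + (6) = 0
λ = (5 ± √((5)² - 4·(6))) / 2 = (5 ± √1) / 2
Solving: λ = 2, 3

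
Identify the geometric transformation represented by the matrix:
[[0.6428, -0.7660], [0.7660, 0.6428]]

This matrix represents: rotation by 50° counterclockwise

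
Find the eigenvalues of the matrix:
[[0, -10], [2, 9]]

Characteristic equation: det(A - λI) = 0
λ² - (trace)λ + (det) = 0
trace = 0 + 9 = 9, det = (0)(9) - (-10)(2) = 20
λ² - (9)λ + (20) = 0
λ = (9 ± √((9)² - 4·(20))) / 2 = (9 ± √1) / 2
Solving: λ = 4, 5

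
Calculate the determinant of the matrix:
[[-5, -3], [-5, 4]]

For a 2×2 matrix [[a, b], [c, d]], det = ad - bc
det = (-5)(4) - (-3)(-5) = -20 - 15 = -35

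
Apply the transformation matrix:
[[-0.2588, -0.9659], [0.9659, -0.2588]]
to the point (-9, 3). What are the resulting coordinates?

Matrix multiplication:
[[-0.2588, -0.9659], [0.9659, -0.2588]] × [-9, 3]ᵀ
= [(-0.2588)(-9) + (-0.9659)(3), (0.9659)(-9) + (-0.2588)(3)]ᵀ
= [-0.5685, -9.4695]ᵀ
Result: (-0.5685, -9.4695)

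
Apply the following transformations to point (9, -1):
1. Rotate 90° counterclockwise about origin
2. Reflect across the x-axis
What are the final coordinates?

Step 1: Rotate 90° → (1, 9)
Step 2: Reflect across x-axis → (1, -9)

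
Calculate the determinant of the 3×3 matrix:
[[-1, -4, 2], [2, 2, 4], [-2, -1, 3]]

Expansion along first row:
det = -1·det([[2,4],[-1,3]]) - -4·det([[2,4],[-2,3]]) + 2·det([[2,2],[-2,-1]])
    = -1·(2·3 - 4·-1) - -4·(2·3 - 4·-2) + 2·(2·-1 - 2·-2)
    = -1·10 - -4·14 + 2·2
    = -10 + 56 + 4 = 50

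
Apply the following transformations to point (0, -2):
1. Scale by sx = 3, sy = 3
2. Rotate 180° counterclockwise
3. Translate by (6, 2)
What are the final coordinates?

Step 1: Scale → (0, -6)
Step 2: Rotate 180° → (0, 6)
Step 3: Translate → (6, 8)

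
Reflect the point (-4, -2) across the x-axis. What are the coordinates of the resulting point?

Reflection across x-axis: (-4, -2) → (-4, 2)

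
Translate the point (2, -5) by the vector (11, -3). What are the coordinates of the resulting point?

Translation by (11, -3) (homogeneous matrix [[1, 0, 11], [0, 1, -3], [0, 0, 1]]):
x' = 2 + 11 = 13
y' = -5 + -3 = -8
Result: (13, -8)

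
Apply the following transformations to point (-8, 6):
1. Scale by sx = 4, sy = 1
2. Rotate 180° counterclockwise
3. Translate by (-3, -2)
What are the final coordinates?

Step 1: Scale → (-32, 6)
Step 2: Rotate 180° → (32, -6)
Step 3: Translate → (29, -8)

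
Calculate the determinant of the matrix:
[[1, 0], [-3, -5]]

For a 2×2 matrix [[a, b], [c, d]], det = ad - bc
det = (1)(-5) - (0)(-3) = -5 - 0 = -5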